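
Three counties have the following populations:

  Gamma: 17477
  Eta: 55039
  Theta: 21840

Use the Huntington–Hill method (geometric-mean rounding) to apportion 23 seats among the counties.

Gamma 4; Eta 14; Theta 5

With divisor 4034: modified quotas Gamma 4.332, Eta 13.644, Theta 5.414.
Geometric-mean thresholds: Gamma √(4·5)=4.472, Eta √(13·14)=13.491, Theta √(5·6)=5.477.
Each quota rounded against its threshold gives Gamma 4, Eta 14, Theta 5 (total 23).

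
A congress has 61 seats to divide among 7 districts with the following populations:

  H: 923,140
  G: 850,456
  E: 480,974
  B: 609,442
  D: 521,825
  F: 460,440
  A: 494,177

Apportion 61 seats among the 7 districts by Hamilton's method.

Standard divisor: 4340454 ÷ 61 ≈ 71154.984.
Standard quotas: H 12.9737, G 11.9522, E 6.7595, B 8.5650, D 7.3336, F 6.4709, A 6.9451.
Lower quotas: H 12, G 11, E 6, B 8, D 7, F 6, A 6 (sum 56, leaving 5 seats).
Remainders in descending order: H 0.9737, G 0.9522, A 0.9451, E 0.7595, B 0.5650, F 0.4709, D 0.3336.
The surplus seats go to H, G, A, E, B.

H 13, G 12, E 7, B 9, D 7, F 6, A 7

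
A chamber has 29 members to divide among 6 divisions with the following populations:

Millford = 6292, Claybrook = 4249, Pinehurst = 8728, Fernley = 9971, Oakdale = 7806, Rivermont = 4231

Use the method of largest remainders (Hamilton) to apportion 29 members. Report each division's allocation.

Standard divisor: 41277 ÷ 29 ≈ 1423.345.
Standard quotas: Millford 4.4206, Claybrook 2.9852, Pinehurst 6.1320, Fernley 7.0053, Oakdale 5.4843, Rivermont 2.9726.
Lower quotas: Millford 4, Claybrook 2, Pinehurst 6, Fernley 7, Oakdale 5, Rivermont 2 (sum 26, leaving 3 seats).
Remainders in descending order: Claybrook 0.9852, Rivermont 0.9726, Oakdale 0.4843, Millford 0.4206, Pinehurst 0.1320, Fernley 0.0053.
Largest remainders: Claybrook, Rivermont, Oakdale receive the extra seats.

Millford: 4; Claybrook: 3; Pinehurst: 6; Fernley: 7; Oakdale: 6; Rivermont: 3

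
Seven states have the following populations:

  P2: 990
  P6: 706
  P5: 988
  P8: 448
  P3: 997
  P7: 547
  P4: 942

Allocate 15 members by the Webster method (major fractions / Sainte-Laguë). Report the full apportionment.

P2 3, P6 2, P5 3, P8 1, P3 3, P7 1, P4 2

Standard divisor 5618/15 ≈ 374.533; standard quotas: P2 2.643, P6 1.885, P5 2.638, P8 1.196, P3 2.662, P7 1.460, P4 2.515.
Rounding to the nearest integer gives 3, 2, 3, 1, 3, 1, 3 = 16 seats, so the divisor must be adjusted.
With modified divisor 390: modified quotas P2 2.538, P6 1.810, P5 2.533, P8 1.149, P3 2.556, P7 1.403, P4 2.415.
Rounding to the nearest integer: P2 3, P6 2, P5 3, P8 1, P3 3, P7 1, P4 2 (total 15).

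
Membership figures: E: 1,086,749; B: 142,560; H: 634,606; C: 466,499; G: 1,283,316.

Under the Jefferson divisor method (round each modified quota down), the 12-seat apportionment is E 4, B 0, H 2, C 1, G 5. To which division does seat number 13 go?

Priority for the next seat is population ÷ (current seats + 1).
Priorities: E 217349.800, B 142560.000, H 211535.333, C 233249.500, G 213886.000.
Highest priority: C.

C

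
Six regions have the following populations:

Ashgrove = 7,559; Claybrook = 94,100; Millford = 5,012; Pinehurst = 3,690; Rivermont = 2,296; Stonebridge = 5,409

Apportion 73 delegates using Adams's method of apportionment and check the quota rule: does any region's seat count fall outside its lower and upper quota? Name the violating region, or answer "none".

Standard quotas: Ashgrove 4.674, Claybrook 58.182, Millford 3.099, Pinehurst 2.282, Rivermont 1.420, Stonebridge 3.344.
Adams allocation: Ashgrove 5, Claybrook 56, Millford 3, Pinehurst 3, Rivermont 2, Stonebridge 4.
Claybrook has quota 58.182 (lower 58, upper 59) but receives 56 — outside the quota interval.

Claybrook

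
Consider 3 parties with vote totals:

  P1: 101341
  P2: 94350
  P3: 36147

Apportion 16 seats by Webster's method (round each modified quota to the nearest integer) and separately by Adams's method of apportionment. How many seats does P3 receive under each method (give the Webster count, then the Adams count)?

2 and 3

Webster: P1 7, P2 7, P3 2.
Adams: P1 7, P2 6, P3 3.
P3 gets 2 under Webster and 3 under Adams.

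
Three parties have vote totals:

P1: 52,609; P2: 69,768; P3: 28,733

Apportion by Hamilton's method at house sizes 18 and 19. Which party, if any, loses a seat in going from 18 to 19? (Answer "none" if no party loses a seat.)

P3

At 18 seats: P1 6, P2 8, P3 4.
At 19 seats: P1 7, P2 9, P3 3.
P3 drops from 4 to 3.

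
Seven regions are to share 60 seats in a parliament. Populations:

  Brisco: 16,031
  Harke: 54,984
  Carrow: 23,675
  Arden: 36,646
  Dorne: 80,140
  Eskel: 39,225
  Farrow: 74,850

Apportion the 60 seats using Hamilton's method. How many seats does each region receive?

The standard divisor is 325551/60 ≈ 5425.85.
Standard quotas: Brisco 2.9546, Harke 10.1337, Carrow 4.3634, Arden 6.7540, Dorne 14.7700, Eskel 7.2293, Farrow 13.7951.
Lower quotas: Brisco 2, Harke 10, Carrow 4, Arden 6, Dorne 14, Eskel 7, Farrow 13 (sum 56, leaving 4 seats).
Remainders in descending order: Brisco 0.9546, Farrow 0.7951, Dorne 0.7700, Arden 0.7540, Carrow 0.3634, Eskel 0.2293, Harke 0.1337.
Largest remainders: Brisco, Farrow, Dorne, Arden receive the extra seats.

Brisco 3, Harke 10, Carrow 4, Arden 7, Dorne 15, Eskel 7, Farrow 14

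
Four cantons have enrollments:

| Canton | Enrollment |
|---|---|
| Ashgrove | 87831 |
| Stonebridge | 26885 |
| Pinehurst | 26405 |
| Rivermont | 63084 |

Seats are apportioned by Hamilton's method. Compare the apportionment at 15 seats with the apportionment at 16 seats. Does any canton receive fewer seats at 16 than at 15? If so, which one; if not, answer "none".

At 15 seats: Ashgrove 6, Stonebridge 2, Pinehurst 2, Rivermont 5.
At 16 seats: Ashgrove 7, Stonebridge 2, Pinehurst 2, Rivermont 5.
No canton's allocation decreased.

none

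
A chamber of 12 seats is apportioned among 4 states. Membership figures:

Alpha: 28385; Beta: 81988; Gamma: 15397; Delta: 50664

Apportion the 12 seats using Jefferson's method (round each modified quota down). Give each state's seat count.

Standard divisor 176434/12 ≈ 14702.833; standard quotas: Alpha 1.931, Beta 5.576, Gamma 1.047, Delta 3.446.
Rounding down gives 1, 5, 1, 3 = 10 seats, so the divisor must be adjusted.
With modified divisor 13200: modified quotas Alpha 2.150, Beta 6.211, Gamma 1.166, Delta 3.838.
Rounding down: Alpha 2, Beta 6, Gamma 1, Delta 3 (total 12).

Alpha: 2, Beta: 6, Gamma: 1, Delta: 3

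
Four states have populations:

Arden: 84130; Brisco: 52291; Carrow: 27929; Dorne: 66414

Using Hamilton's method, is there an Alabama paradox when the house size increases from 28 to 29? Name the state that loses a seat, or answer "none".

Carrow

At 28 seats: Arden 10, Brisco 6, Carrow 4, Dorne 8.
At 29 seats: Arden 11, Brisco 7, Carrow 3, Dorne 8.
Carrow drops from 4 to 3.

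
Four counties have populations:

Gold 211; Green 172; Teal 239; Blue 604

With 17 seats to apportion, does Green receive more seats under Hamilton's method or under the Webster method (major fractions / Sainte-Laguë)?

Hamilton

Hamilton: Gold 3, Green 3, Teal 3, Blue 8.
Webster: Gold 3, Green 2, Teal 3, Blue 9.
Green gets 3 under Hamilton and 2 under Webster.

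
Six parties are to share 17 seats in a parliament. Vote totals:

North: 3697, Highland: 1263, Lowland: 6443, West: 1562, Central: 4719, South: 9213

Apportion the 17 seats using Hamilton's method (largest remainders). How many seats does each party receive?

Standard divisor: 26897 ÷ 17 ≈ 1582.176.
Standard quotas: North 2.3367, Highland 0.7983, Lowland 4.0722, West 0.9872, Central 2.9826, South 5.8230.
Lower quotas: North 2, Highland 0, Lowland 4, West 0, Central 2, South 5 (sum 13, leaving 4 seats).
Remainders in descending order: West 0.9872, Central 0.9826, South 0.8230, Highland 0.7983, North 0.3367, Lowland 0.0722.
The surplus seats go to West, Central, South, Highland.

North 2; Highland 1; Lowland 4; West 1; Central 3; South 6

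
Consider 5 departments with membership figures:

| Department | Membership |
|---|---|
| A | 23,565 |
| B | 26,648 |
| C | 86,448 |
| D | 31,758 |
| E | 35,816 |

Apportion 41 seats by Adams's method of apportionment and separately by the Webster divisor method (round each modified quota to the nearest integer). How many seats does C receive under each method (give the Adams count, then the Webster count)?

17 and 18

Adams: A 5, B 6, C 17, D 6, E 7.
Webster: A 5, B 5, C 18, D 6, E 7.
C gets 17 under Adams and 18 under Webster.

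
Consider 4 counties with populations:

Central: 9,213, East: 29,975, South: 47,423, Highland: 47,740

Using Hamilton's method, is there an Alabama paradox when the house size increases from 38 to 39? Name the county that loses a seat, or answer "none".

At 38 seats: Central 3, East 8, South 13, Highland 14.
At 39 seats: Central 2, East 9, South 14, Highland 14.
Central drops from 3 to 2.

Central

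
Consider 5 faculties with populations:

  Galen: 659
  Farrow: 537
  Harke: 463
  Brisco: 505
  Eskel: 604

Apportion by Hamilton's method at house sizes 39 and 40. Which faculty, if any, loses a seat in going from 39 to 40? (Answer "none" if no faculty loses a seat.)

At 39 seats: Galen 9, Farrow 8, Harke 7, Brisco 7, Eskel 8.
At 40 seats: Galen 9, Farrow 8, Harke 7, Brisco 7, Eskel 9.
No faculty's allocation decreased.

none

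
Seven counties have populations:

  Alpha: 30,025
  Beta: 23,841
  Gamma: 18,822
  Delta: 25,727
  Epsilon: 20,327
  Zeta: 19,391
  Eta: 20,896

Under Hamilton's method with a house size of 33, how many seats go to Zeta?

Standard divisor: 159029 ÷ 33 ≈ 4819.061.
Standard quotas: Alpha 6.2305, Beta 4.9472, Gamma 3.9057, Delta 5.3386, Epsilon 4.2180, Zeta 4.0238, Eta 4.3361.
Lower quotas: Alpha 6, Beta 4, Gamma 3, Delta 5, Epsilon 4, Zeta 4, Eta 4 (sum 30, leaving 3 seats).
Remainders in descending order: Beta 0.9472, Gamma 0.9057, Delta 0.3386, Eta 0.3361, Alpha 0.2305, Epsilon 0.2180, Zeta 0.0238.
The surplus seats go to Beta, Gamma, Delta.
Zeta receives 4.

4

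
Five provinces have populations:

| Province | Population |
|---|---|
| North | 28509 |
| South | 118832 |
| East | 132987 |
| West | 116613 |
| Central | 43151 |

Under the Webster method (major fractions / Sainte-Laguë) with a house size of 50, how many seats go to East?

Standard divisor 440092/50 ≈ 8801.84; standard quotas: North 3.239, South 13.501, East 15.109, West 13.249, Central 4.902.
Rounding to the nearest integer gives North 3, South 14, East 15, West 13, Central 5 — total 50, matching the house size, so no adjustment is needed.
East receives 15.

15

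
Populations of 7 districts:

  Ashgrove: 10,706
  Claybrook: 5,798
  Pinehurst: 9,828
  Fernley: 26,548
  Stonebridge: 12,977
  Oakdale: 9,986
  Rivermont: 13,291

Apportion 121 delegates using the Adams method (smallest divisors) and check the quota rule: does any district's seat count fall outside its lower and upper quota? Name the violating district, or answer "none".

Standard quotas: Ashgrove 14.533, Claybrook 7.871, Pinehurst 13.342, Fernley 36.039, Stonebridge 17.616, Oakdale 13.556, Rivermont 18.043.
Adams allocation: Ashgrove 15, Claybrook 8, Pinehurst 13, Fernley 35, Stonebridge 18, Oakdale 14, Rivermont 18.
Fernley has quota 36.039 (lower 36, upper 37) but receives 35 — outside the quota interval.

Fernley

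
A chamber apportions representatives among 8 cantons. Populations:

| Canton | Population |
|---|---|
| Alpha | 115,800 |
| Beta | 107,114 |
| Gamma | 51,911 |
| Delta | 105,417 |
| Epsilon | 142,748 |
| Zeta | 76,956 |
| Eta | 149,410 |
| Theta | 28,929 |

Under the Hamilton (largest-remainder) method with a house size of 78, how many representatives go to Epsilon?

Standard divisor: 778285 ÷ 78 ≈ 9978.013.
Standard quotas: Alpha 11.6055, Beta 10.7350, Gamma 5.2025, Delta 10.5649, Epsilon 14.3063, Zeta 7.7126, Eta 14.9739, Theta 2.8993.
Lower quotas: Alpha 11, Beta 10, Gamma 5, Delta 10, Epsilon 14, Zeta 7, Eta 14, Theta 2 (sum 73, leaving 5 seats).
Remainders in descending order: Eta 0.9739, Theta 0.8993, Beta 0.7350, Zeta 0.7126, Alpha 0.6055, Delta 0.5649, Epsilon 0.3063, Gamma 0.2025.
The surplus seats go to Eta, Theta, Beta, Zeta, Alpha.
Epsilon receives 14.

14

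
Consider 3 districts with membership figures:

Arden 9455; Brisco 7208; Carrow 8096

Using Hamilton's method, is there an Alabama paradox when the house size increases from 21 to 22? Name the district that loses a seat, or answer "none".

none

At 21 seats: Arden 8, Brisco 6, Carrow 7.
At 22 seats: Arden 8, Brisco 7, Carrow 7.
No district's allocation decreased.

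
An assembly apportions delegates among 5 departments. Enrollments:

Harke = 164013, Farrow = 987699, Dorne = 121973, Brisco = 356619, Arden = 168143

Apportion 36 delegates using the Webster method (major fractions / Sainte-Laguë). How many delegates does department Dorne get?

Standard divisor 1798447/36 ≈ 49956.861; standard quotas: Harke 3.283, Farrow 19.771, Dorne 2.442, Brisco 7.139, Arden 3.366.
Rounding to the nearest integer gives 3, 20, 2, 7, 3 = 35 seats, so the divisor must be adjusted.
With modified divisor 48363.1: modified quotas Harke 3.391, Farrow 20.423, Dorne 2.522, Brisco 7.374, Arden 3.477.
Rounding to the nearest integer: Harke 3, Farrow 20, Dorne 3, Brisco 7, Arden 3 (total 36).
Dorne receives 3.

3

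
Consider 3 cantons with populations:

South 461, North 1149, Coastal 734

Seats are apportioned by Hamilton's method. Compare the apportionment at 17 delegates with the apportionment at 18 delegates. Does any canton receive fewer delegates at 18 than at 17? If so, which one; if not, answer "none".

At 17 seats: South 4, North 8, Coastal 5.
At 18 seats: South 3, North 9, Coastal 6.
South drops from 4 to 3.

South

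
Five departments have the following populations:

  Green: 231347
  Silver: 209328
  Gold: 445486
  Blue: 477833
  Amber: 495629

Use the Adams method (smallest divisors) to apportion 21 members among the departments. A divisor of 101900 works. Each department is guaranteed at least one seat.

With modified divisor 101900: modified quotas Green 2.270, Silver 2.054, Gold 4.372, Blue 4.689, Amber 4.864.
Rounding up: Green 3, Silver 3, Gold 5, Blue 5, Amber 5 (total 21).

Green: 3; Silver: 3; Gold: 5; Blue: 5; Amber: 5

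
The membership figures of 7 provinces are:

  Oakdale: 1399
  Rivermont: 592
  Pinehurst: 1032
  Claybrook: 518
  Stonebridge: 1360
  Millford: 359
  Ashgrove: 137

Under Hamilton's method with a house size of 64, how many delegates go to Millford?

Total 5397; standard divisor 5397/64 ≈ 84.328.
Standard quotas: Oakdale 16.590, Rivermont 7.020, Pinehurst 12.238, Claybrook 6.143, Stonebridge 16.127, Millford 4.257, Ashgrove 1.625.
Lower quotas: Oakdale 16, Rivermont 7, Pinehurst 12, Claybrook 6, Stonebridge 16, Millford 4, Ashgrove 1 (sum 62, leaving 2 seats).
Remainders in descending order: Ashgrove 0.625, Oakdale 0.590, Millford 0.257, Pinehurst 0.238, Claybrook 0.143, Stonebridge 0.127, Rivermont 0.020.
Largest remainders: Ashgrove, Oakdale receive the extra seats.
Millford receives 4.

4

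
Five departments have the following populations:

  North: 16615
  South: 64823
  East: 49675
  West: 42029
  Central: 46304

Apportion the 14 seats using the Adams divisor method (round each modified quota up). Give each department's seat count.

North 1; South 4; East 3; West 3; Central 3

Standard divisor 219446/14 ≈ 15674.714; standard quotas: North 1.060, South 4.136, East 3.169, West 2.681, Central 2.954.
Rounding up gives 2, 5, 4, 3, 3 = 17 seats, so the divisor must be adjusted.
With modified divisor 18800: modified quotas North 0.884, South 3.448, East 2.642, West 2.236, Central 2.463.
Rounding up: North 1, South 4, East 3, West 3, Central 3 (total 14).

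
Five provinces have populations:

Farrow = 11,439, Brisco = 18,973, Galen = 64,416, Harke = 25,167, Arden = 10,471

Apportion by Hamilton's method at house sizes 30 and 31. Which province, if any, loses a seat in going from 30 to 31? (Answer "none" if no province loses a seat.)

At 30 seats: Farrow 3, Brisco 4, Galen 15, Harke 6, Arden 2.
At 31 seats: Farrow 3, Brisco 5, Galen 15, Harke 6, Arden 2.
No province's allocation decreased.

none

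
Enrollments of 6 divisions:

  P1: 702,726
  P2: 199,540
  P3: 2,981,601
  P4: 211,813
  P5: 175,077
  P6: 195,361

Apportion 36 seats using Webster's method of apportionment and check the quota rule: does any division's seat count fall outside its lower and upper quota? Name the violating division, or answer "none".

P3

Standard quotas: P1 5.664, P2 1.608, P3 24.034, P4 1.707, P5 1.411, P6 1.575.
Webster allocation: P1 6, P2 2, P3 23, P4 2, P5 1, P6 2.
P3 has quota 24.034 (lower 24, upper 25) but receives 23 — outside the quota interval.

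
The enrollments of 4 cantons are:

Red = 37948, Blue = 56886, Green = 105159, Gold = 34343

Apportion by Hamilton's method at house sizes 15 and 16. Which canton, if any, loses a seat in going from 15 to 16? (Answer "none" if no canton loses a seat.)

At 15 seats: Red 2, Blue 4, Green 7, Gold 2.
At 16 seats: Red 3, Blue 4, Green 7, Gold 2.
No canton's allocation decreased.

none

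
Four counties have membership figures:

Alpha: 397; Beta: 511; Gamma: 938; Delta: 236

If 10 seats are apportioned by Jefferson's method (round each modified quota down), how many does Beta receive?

2

Standard divisor 2082/10 ≈ 208.2; standard quotas: Alpha 1.907, Beta 2.454, Gamma 4.505, Delta 1.134.
Rounding down gives 1, 2, 4, 1 = 8 seats, so the divisor must be adjusted.
With modified divisor 180: modified quotas Alpha 2.206, Beta 2.839, Gamma 5.211, Delta 1.311.
Rounding down: Alpha 2, Beta 2, Gamma 5, Delta 1 (total 10).
Beta receives 2.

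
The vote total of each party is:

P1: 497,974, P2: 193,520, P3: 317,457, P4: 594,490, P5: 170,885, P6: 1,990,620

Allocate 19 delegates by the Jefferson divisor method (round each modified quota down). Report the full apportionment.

P1=2; P2=1; P3=1; P4=3; P5=1; P6=11

Standard divisor 3764946/19 ≈ 198155.053; standard quotas: P1 2.513, P2 0.977, P3 1.602, P4 3.000, P5 0.862, P6 10.046.
Rounding down gives 2, 0, 1, 3, 0, 10 = 16 seats, so the divisor must be adjusted.
With modified divisor 167459: modified quotas P1 2.974, P2 1.156, P3 1.896, P4 3.550, P5 1.020, P6 11.887.
Rounding down: P1 2, P2 1, P3 1, P4 3, P5 1, P6 11 (total 19).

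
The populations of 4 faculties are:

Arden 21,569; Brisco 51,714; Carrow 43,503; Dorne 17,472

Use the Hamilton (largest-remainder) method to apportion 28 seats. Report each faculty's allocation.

Total 134258; standard divisor 134258/28 ≈ 4794.929.
Standard quotas: Arden 4.4983, Brisco 10.7851, Carrow 9.0727, Dorne 3.6438.
Lower quotas: Arden 4, Brisco 10, Carrow 9, Dorne 3 (sum 26, leaving 2 seats).
Remainders in descending order: Brisco 0.7851, Dorne 0.6438, Arden 0.4983, Carrow 0.0727.
The surplus seats go to Brisco, Dorne.

Arden 4, Brisco 11, Carrow 9, Dorne 4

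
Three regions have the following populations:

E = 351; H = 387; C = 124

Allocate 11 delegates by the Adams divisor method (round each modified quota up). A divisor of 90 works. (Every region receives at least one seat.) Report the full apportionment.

With modified divisor 90: modified quotas E 3.900, H 4.300, C 1.378.
Rounding up: E 4, H 5, C 2 (total 11).

E 4, H 5, C 2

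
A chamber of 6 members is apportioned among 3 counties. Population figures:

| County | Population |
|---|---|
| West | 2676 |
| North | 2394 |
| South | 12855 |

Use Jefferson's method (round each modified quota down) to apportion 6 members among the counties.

West 1, North 0, South 5

Standard divisor 17925/6 ≈ 2987.5; standard quotas: West 0.896, North 0.801, South 4.303.
Rounding down gives 0, 0, 4 = 4 seats, so the divisor must be adjusted.
With modified divisor 2500: modified quotas West 1.070, North 0.958, South 5.142.
Rounding down: West 1, North 0, South 5 (total 6).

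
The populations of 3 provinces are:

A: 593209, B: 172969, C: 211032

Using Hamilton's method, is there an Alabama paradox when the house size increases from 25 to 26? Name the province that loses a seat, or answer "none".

At 25 seats: A 15, B 5, C 5.
At 26 seats: A 16, B 4, C 6.
B drops from 5 to 4.

B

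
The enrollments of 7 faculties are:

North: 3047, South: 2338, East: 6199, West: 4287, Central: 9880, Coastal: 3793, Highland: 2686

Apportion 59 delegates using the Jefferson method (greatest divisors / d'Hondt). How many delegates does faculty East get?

Standard divisor 32230/59 ≈ 546.271; standard quotas: North 5.578, South 4.280, East 11.348, West 7.848, Central 18.086, Coastal 6.943, Highland 4.917.
Rounding down gives 5, 4, 11, 7, 18, 6, 4 = 55 seats, so the divisor must be adjusted.
With modified divisor 518: modified quotas North 5.882, South 4.514, East 11.967, West 8.276, Central 19.073, Coastal 7.322, Highland 5.185.
Rounding down: North 5, South 4, East 11, West 8, Central 19, Coastal 7, Highland 5 (total 59).
East receives 11.

11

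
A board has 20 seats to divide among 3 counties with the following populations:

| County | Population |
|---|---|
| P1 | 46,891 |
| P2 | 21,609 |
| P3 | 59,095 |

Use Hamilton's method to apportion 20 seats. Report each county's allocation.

P1=7, P2=4, P3=9

The standard divisor is 127595/20 ≈ 6379.75.
Standard quotas: P1 7.3500, P2 3.3871, P3 9.2629.
Lower quotas: P1 7, P2 3, P3 9 (sum 19, leaving 1 seat).
Remainders in descending order: P2 0.3871, P1 0.3500, P3 0.2629.
The surplus seat goes to P2.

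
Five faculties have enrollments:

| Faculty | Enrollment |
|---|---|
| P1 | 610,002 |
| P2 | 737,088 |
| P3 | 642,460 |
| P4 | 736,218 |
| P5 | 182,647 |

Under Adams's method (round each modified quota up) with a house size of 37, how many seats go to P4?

9

Standard divisor 2908415/37 ≈ 78605.811; standard quotas: P1 7.760, P2 9.377, P3 8.173, P4 9.366, P5 2.324.
Rounding up gives 8, 10, 9, 10, 3 = 40 seats, so the divisor must be adjusted.
With modified divisor 84500: modified quotas P1 7.219, P2 8.723, P3 7.603, P4 8.713, P5 2.162.
Rounding up: P1 8, P2 9, P3 8, P4 9, P5 3 (total 37).
P4 receives 9.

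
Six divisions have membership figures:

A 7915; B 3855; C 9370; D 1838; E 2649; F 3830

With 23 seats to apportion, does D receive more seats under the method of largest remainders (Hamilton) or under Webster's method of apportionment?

Hamilton

Hamilton: A 6, B 3, C 7, D 2, E 2, F 3.
Webster: A 6, B 3, C 8, D 1, E 2, F 3.
D gets 2 under Hamilton and 1 under Webster.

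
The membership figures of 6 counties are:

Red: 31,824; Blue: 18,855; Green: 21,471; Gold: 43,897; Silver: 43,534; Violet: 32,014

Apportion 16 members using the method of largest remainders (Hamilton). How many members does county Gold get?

Standard divisor: 191595 ÷ 16 ≈ 11974.688.
Standard quotas: Red 2.6576, Blue 1.5746, Green 1.7930, Gold 3.6658, Silver 3.6355, Violet 2.6735.
Lower quotas: Red 2, Blue 1, Green 1, Gold 3, Silver 3, Violet 2 (sum 12, leaving 4 seats).
Remainders in descending order: Green 0.7930, Violet 0.6735, Gold 0.6658, Red 0.6576, Silver 0.6355, Blue 0.5746.
The surplus seats go to Green, Violet, Gold, Red.
Gold receives 4.

4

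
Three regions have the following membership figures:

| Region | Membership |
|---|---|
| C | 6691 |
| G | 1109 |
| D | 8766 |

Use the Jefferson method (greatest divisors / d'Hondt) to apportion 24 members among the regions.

Standard divisor 16566/24 ≈ 690.25; standard quotas: C 9.694, G 1.607, D 12.700.
Rounding down gives 9, 1, 12 = 22 seats, so the divisor must be adjusted.
With modified divisor 650: modified quotas C 10.294, G 1.706, D 13.486.
Rounding down: C 10, G 1, D 13 (total 24).

C 10, G 1, D 13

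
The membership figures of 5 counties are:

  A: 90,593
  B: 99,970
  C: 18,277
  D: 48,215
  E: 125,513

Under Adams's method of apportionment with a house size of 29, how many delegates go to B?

7

Standard divisor 382568/29 ≈ 13192; standard quotas: A 6.867, B 7.578, C 1.385, D 3.655, E 9.514.
Rounding up gives 7, 8, 2, 4, 10 = 31 seats, so the divisor must be adjusted.
With modified divisor 14700: modified quotas A 6.163, B 6.801, C 1.243, D 3.280, E 8.538.
Rounding up: A 7, B 7, C 2, D 4, E 9 (total 29).
B receives 7.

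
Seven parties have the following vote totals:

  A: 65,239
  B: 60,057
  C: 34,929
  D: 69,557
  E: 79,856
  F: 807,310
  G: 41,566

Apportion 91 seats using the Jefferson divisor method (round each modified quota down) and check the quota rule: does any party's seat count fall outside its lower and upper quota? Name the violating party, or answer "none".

F

Standard quotas: A 5.124, B 4.717, C 2.744, D 5.464, E 6.273, F 63.413, G 3.265.
Jefferson allocation: A 5, B 4, C 2, D 5, E 6, F 66, G 3.
F has quota 63.413 (lower 63, upper 64) but receives 66 — outside the quota interval.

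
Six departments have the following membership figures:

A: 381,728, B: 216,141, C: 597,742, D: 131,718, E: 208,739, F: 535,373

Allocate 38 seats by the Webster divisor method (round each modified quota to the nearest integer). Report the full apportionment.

A: 7, B: 4, C: 11, D: 2, E: 4, F: 10

Standard divisor 2071441/38 ≈ 54511.605; standard quotas: A 7.003, B 3.965, C 10.965, D 2.416, E 3.829, F 9.821.
Rounding to the nearest integer gives A 7, B 4, C 11, D 2, E 4, F 10 — total 38, matching the house size, so no adjustment is needed.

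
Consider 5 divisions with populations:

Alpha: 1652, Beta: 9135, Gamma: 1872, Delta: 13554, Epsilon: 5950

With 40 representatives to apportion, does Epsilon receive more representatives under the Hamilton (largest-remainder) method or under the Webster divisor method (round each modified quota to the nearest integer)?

Hamilton: Alpha 2, Beta 11, Gamma 2, Delta 17, Epsilon 8.
Webster: Alpha 2, Beta 12, Gamma 2, Delta 17, Epsilon 7.
Epsilon gets 8 under Hamilton and 7 under Webster.

Hamilton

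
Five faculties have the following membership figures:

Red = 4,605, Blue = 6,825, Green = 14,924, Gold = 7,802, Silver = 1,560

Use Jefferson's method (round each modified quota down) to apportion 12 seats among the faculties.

Standard divisor 35716/12 ≈ 2976.333; standard quotas: Red 1.547, Blue 2.293, Green 5.014, Gold 2.621, Silver 0.524.
Rounding down gives 1, 2, 5, 2, 0 = 10 seats, so the divisor must be adjusted.
With modified divisor 2400: modified quotas Red 1.919, Blue 2.844, Green 6.218, Gold 3.251, Silver 0.650.
Rounding down: Red 1, Blue 2, Green 6, Gold 3, Silver 0 (total 12).

Red 1, Blue 2, Green 6, Gold 3, Silver 0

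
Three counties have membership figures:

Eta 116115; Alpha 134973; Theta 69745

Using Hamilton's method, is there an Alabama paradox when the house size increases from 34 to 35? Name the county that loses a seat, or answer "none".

At 34 seats: Eta 12, Alpha 14, Theta 8.
At 35 seats: Eta 13, Alpha 15, Theta 7.
Theta drops from 8 to 7.

Theta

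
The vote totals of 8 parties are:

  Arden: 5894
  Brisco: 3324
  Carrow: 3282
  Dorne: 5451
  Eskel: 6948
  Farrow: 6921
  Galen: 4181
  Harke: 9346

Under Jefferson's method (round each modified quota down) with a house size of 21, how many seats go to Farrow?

3

Standard divisor 45347/21 ≈ 2159.381; standard quotas: Arden 2.729, Brisco 1.539, Carrow 1.520, Dorne 2.524, Eskel 3.218, Farrow 3.205, Galen 1.936, Harke 4.328.
Rounding down gives 2, 1, 1, 2, 3, 3, 1, 4 = 17 seats, so the divisor must be adjusted.
With modified divisor 1800: modified quotas Arden 3.274, Brisco 1.847, Carrow 1.823, Dorne 3.028, Eskel 3.860, Farrow 3.845, Galen 2.323, Harke 5.192.
Rounding down: Arden 3, Brisco 1, Carrow 1, Dorne 3, Eskel 3, Farrow 3, Galen 2, Harke 5 (total 21).
Farrow receives 3.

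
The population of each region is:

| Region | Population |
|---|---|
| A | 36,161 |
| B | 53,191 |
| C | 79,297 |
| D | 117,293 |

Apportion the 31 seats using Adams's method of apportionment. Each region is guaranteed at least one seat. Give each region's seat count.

A: 4; B: 6; C: 9; D: 12

Standard divisor 285942/31 ≈ 9223.935; standard quotas: A 3.920, B 5.767, C 8.597, D 12.716.
Rounding up gives 4, 6, 9, 13 = 32 seats, so the divisor must be adjusted.
With modified divisor 9800: modified quotas A 3.690, B 5.428, C 8.092, D 11.969.
Rounding up: A 4, B 6, C 9, D 12 (total 31).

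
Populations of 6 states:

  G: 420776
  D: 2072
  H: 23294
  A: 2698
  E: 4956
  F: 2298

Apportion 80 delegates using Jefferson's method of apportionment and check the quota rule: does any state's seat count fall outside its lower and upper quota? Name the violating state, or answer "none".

Standard quotas: G 73.805, D 0.363, H 4.086, A 0.473, E 0.869, F 0.403.
Jefferson allocation: G 76, D 0, H 4, A 0, E 0, F 0.
G has quota 73.805 (lower 73, upper 74) but receives 76 — outside the quota interval.

G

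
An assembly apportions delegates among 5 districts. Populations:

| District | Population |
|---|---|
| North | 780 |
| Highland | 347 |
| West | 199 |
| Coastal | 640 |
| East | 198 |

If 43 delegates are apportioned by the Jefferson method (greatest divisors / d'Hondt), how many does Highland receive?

7

Standard divisor 2164/43 ≈ 50.326; standard quotas: North 15.499, Highland 6.895, West 3.954, Coastal 12.717, East 3.934.
Rounding down gives 15, 6, 3, 12, 3 = 39 seats, so the divisor must be adjusted.
With modified divisor 49: modified quotas North 15.918, Highland 7.082, West 4.061, Coastal 13.061, East 4.041.
Rounding down: North 15, Highland 7, West 4, Coastal 13, East 4 (total 43).
Highland receives 7.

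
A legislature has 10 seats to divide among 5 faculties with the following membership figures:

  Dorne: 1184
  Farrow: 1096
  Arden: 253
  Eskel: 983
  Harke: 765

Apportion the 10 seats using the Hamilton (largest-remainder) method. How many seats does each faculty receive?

Total 4281; standard divisor 4281/10 ≈ 428.1.
Standard quotas: Dorne 2.766, Farrow 2.560, Arden 0.591, Eskel 2.296, Harke 1.787.
Lower quotas: Dorne 2, Farrow 2, Arden 0, Eskel 2, Harke 1 (sum 7, leaving 3 seats).
Remainders in descending order: Harke 0.787, Dorne 0.766, Arden 0.591, Farrow 0.560, Eskel 0.296.
Largest remainders: Harke, Dorne, Arden receive the extra seats.

Dorne=3, Farrow=2, Arden=1, Eskel=2, Harke=2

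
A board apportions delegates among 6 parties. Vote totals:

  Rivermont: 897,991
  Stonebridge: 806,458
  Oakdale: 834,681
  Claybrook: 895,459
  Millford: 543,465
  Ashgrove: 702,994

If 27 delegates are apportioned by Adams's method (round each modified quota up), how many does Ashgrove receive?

Standard divisor 4681048/27 ≈ 173372.148; standard quotas: Rivermont 5.180, Stonebridge 4.652, Oakdale 4.814, Claybrook 5.165, Millford 3.135, Ashgrove 4.055.
Rounding up gives 6, 5, 5, 6, 4, 5 = 31 seats, so the divisor must be adjusted.
With modified divisor 191400: modified quotas Rivermont 4.692, Stonebridge 4.213, Oakdale 4.361, Claybrook 4.678, Millford 2.839, Ashgrove 3.673.
Rounding up: Rivermont 5, Stonebridge 5, Oakdale 5, Claybrook 5, Millford 3, Ashgrove 4 (total 27).
Ashgrove receives 4.

4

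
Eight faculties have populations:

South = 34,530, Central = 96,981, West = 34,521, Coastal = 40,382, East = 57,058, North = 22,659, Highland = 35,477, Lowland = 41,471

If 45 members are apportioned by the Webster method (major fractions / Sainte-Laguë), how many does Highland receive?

Standard divisor 363079/45 ≈ 8068.422; standard quotas: South 4.280, Central 12.020, West 4.279, Coastal 5.005, East 7.072, North 2.808, Highland 4.397, Lowland 5.140.
Rounding to the nearest integer gives 4, 12, 4, 5, 7, 3, 4, 5 = 44 seats, so the divisor must be adjusted.
With modified divisor 7800: modified quotas South 4.427, Central 12.433, West 4.426, Coastal 5.177, East 7.315, North 2.905, Highland 4.548, Lowland 5.317.
Rounding to the nearest integer: South 4, Central 12, West 4, Coastal 5, East 7, North 3, Highland 5, Lowland 5 (total 45).
Highland receives 5.

5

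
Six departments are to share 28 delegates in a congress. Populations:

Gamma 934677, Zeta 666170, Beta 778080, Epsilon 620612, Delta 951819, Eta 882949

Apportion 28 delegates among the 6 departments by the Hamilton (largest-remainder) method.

Gamma 5, Zeta 4, Beta 4, Epsilon 4, Delta 6, Eta 5

The standard divisor is 4834307/28 ≈ 172653.821.
Standard quotas: Gamma 5.4136, Zeta 3.8584, Beta 4.5066, Epsilon 3.5945, Delta 5.5129, Eta 5.1140.
Lower quotas: Gamma 5, Zeta 3, Beta 4, Epsilon 3, Delta 5, Eta 5 (sum 25, leaving 3 seats).
Remainders in descending order: Zeta 0.8584, Epsilon 0.5945, Delta 0.5129, Beta 0.5066, Gamma 0.4136, Eta 0.1140.
The surplus seats go to Zeta, Epsilon, Delta.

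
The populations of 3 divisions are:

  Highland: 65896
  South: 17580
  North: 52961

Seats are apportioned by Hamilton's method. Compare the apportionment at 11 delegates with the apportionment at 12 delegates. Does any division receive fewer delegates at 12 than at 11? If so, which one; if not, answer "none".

South

At 11 seats: Highland 5, South 2, North 4.
At 12 seats: Highland 6, South 1, North 5.
South drops from 2 to 1.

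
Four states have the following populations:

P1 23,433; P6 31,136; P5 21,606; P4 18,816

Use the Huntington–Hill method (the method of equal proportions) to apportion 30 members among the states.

With divisor 3207: modified quotas P1 7.307, P6 9.709, P5 6.737, P4 5.867.
Geometric-mean thresholds: P1 √(7·8)=7.483, P6 √(9·10)=9.487, P5 √(6·7)=6.481, P4 √(5·6)=5.477.
Each quota rounded against its threshold gives P1 7, P6 10, P5 7, P4 6 (total 30).

P1: 7; P6: 10; P5: 7; P4: 6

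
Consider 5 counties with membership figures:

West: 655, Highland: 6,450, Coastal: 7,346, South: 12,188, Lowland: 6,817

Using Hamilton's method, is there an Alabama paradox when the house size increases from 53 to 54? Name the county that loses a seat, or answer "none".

none

At 53 seats: West 1, Highland 10, Coastal 12, South 19, Lowland 11.
At 54 seats: West 1, Highland 10, Coastal 12, South 20, Lowland 11.
No county's allocation decreased.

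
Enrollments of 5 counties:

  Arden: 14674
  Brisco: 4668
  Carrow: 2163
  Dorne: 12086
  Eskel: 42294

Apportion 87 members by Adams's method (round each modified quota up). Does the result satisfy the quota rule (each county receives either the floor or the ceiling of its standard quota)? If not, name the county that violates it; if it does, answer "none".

Eskel

Standard quotas: Arden 16.823, Brisco 5.352, Carrow 2.480, Dorne 13.856, Eskel 48.489.
Adams allocation: Arden 17, Brisco 6, Carrow 3, Dorne 14, Eskel 47.
Eskel has quota 48.489 (lower 48, upper 49) but receives 47 — outside the quota interval.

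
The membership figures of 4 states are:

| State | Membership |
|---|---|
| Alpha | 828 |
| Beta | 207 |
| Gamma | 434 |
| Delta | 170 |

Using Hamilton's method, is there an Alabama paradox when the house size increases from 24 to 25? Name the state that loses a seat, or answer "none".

At 24 seats: Alpha 12, Beta 3, Gamma 6, Delta 3.
At 25 seats: Alpha 13, Beta 3, Gamma 7, Delta 2.
Delta drops from 3 to 2.

Delta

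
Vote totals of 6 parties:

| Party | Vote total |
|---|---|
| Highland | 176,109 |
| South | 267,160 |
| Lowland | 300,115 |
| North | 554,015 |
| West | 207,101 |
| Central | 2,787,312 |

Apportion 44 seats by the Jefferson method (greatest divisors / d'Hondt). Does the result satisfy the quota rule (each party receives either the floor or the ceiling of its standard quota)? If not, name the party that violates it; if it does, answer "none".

Standard quotas: Highland 1.805, South 2.739, Lowland 3.077, North 5.680, West 2.123, Central 28.576.
Jefferson allocation: Highland 1, South 2, Lowland 3, North 6, West 2, Central 30.
Central has quota 28.576 (lower 28, upper 29) but receives 30 — outside the quota interval.

Central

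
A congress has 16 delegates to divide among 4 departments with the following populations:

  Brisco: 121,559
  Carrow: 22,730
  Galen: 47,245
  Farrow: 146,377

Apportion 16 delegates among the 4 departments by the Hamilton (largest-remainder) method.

Total 337911; standard divisor 337911/16 ≈ 21119.438.
Standard quotas: Brisco 5.7558, Carrow 1.0763, Galen 2.2370, Farrow 6.9309.
Lower quotas: Brisco 5, Carrow 1, Galen 2, Farrow 6 (sum 14, leaving 2 seats).
Remainders in descending order: Farrow 0.9309, Brisco 0.7558, Galen 0.2370, Carrow 0.0763.
Largest remainders: Farrow, Brisco receive the extra seats.

Brisco 6; Carrow 1; Galen 2; Farrow 7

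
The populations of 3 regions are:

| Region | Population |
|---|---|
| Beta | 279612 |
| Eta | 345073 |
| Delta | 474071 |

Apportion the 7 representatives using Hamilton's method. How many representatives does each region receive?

Beta=2, Eta=2, Delta=3

The standard divisor is 1098756/7 ≈ 156965.143.
Standard quotas: Beta 1.7814, Eta 2.1984, Delta 3.0202.
Lower quotas: Beta 1, Eta 2, Delta 3 (sum 6, leaving 1 seat).
Remainders in descending order: Beta 0.7814, Eta 0.1984, Delta 0.0202.
The surplus seat goes to Beta.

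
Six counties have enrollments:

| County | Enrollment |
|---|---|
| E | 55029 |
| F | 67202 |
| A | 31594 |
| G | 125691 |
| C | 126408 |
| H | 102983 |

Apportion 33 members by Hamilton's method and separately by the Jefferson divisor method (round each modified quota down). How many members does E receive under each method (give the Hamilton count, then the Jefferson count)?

4 and 3

Hamilton: E 4, F 4, A 2, G 8, C 8, H 7.
Jefferson: E 3, F 4, A 2, G 8, C 9, H 7.
E gets 4 under Hamilton and 3 under Jefferson.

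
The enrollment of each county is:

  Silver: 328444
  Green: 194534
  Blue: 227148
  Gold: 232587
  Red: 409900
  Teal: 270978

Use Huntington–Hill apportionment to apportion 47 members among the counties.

Silver 9, Green 5, Blue 6, Gold 7, Red 12, Teal 8

With divisor 35597: modified quotas Silver 9.227, Green 5.465, Blue 6.381, Gold 6.534, Red 11.515, Teal 7.612.
Geometric-mean thresholds: Silver √(9·10)=9.487, Green √(5·6)=5.477, Blue √(6·7)=6.481, Gold √(6·7)=6.481, Red √(11·12)=11.489, Teal √(7·8)=7.483.
Each quota rounded against its threshold gives Silver 9, Green 5, Blue 6, Gold 7, Red 12, Teal 8 (total 47).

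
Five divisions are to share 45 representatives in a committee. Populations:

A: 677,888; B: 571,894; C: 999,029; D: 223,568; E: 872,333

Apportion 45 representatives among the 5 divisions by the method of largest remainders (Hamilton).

A 9, B 8, C 13, D 3, E 12

Standard divisor: 3344712 ÷ 45 ≈ 74326.933.
Standard quotas: A 9.1204, B 7.6943, C 13.4410, D 3.0079, E 11.7364.
Lower quotas: A 9, B 7, C 13, D 3, E 11 (sum 43, leaving 2 seats).
Remainders in descending order: E 0.7364, B 0.6943, C 0.4410, A 0.1204, D 0.0079.
Largest remainders: E, B receive the extra seats.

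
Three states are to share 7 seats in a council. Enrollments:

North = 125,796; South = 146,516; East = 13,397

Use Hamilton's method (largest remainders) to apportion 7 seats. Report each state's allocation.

Standard divisor: 285709 ÷ 7 ≈ 40815.571.
Standard quotas: North 3.0821, South 3.5897, East 0.3282.
Lower quotas: North 3, South 3, East 0 (sum 6, leaving 1 seat).
Remainders in descending order: South 0.5897, East 0.3282, North 0.0821.
The surplus seat goes to South.

North 3, South 4, East 0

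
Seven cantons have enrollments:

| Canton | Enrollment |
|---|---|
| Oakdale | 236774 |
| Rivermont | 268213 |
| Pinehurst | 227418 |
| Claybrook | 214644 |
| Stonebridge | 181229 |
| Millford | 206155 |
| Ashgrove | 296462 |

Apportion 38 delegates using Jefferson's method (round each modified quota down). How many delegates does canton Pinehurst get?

Standard divisor 1630895/38 ≈ 42918.289; standard quotas: Oakdale 5.517, Rivermont 6.249, Pinehurst 5.299, Claybrook 5.001, Stonebridge 4.223, Millford 4.803, Ashgrove 6.908.
Rounding down gives 5, 6, 5, 5, 4, 4, 6 = 35 seats, so the divisor must be adjusted.
With modified divisor 38900: modified quotas Oakdale 6.087, Rivermont 6.895, Pinehurst 5.846, Claybrook 5.518, Stonebridge 4.659, Millford 5.300, Ashgrove 7.621.
Rounding down: Oakdale 6, Rivermont 6, Pinehurst 5, Claybrook 5, Stonebridge 4, Millford 5, Ashgrove 7 (total 38).
Pinehurst receives 5.

5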